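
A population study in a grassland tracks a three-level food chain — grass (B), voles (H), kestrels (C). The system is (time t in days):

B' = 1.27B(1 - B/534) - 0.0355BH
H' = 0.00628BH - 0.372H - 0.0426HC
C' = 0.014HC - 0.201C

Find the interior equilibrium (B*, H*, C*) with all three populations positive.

From dC/dt = 0: 0.014H* = 0.201, so H* = 14.4.
From dB/dt = 0: 1.27(1 - B*/534) = 0.0355·14.4, giving B* = 534·(1 - 0.401) = 320.
From dH/dt = 0: 0.00628·320 - 0.372 = 0.0426C*, so C* = 1.64/0.0426 = 38.4.

B* ≈ 320, H* ≈ 14.4, C* ≈ 38.4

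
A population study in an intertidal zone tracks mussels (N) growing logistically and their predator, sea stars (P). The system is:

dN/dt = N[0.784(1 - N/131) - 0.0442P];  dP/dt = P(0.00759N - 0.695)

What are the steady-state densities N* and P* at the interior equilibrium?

From dP/dt = 0 with P > 0: 0.00759N* = 0.695, so N* = 91.6.
Substitute into dN/dt = 0: 0.784(1 - 91.6/131) = 0.0442P*.
The bracket is 0.301, giving P* = 0.236/0.0442 = 5.34.

N* ≈ 91.6, P* ≈ 5.34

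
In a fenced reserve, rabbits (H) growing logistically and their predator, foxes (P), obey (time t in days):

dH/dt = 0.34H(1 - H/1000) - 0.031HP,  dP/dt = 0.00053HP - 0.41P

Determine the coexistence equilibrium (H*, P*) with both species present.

From dP/dt = 0 with P > 0: 0.00053H* = 0.41, so H* = 774.
Substitute into dH/dt = 0: 0.34(1 - 774/1000) = 0.031P*.
The bracket is 0.226, giving P* = 0.077/0.031 = 2.48.

H* ≈ 774, P* ≈ 2.48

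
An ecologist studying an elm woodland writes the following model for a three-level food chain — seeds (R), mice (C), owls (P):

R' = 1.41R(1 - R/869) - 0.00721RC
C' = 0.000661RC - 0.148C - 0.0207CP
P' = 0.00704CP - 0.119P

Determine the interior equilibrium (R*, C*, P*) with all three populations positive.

From dP/dt = 0: 0.00704C* = 0.119, so C* = 16.9.
From dR/dt = 0: 1.41(1 - R*/869) = 0.00721·16.9, giving R* = 869·(1 - 0.0864) = 794.
From dC/dt = 0: 0.000661·794 - 0.148 = 0.0207P*, so P* = 0.377/0.0207 = 18.2.

R* ≈ 794, C* ≈ 16.9, P* ≈ 18.2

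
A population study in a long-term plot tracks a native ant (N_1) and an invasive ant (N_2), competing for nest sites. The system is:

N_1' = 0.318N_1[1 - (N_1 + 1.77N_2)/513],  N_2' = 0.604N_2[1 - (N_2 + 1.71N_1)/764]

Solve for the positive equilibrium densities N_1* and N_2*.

Setting both brackets to zero gives the nullclines N_1 + 1.77N_2 = 513 and 1.71N_1 + N_2 = 764.
Substituting N_2 = 764 - 1.71N_1 into the first: N_1(1 - 1.77·1.71) = 513 - 1.77·764.
So N_1* = -839/-2.03 = 414, and then N_2* = 764 - 1.71·414 = 55.9.

N_1* ≈ 414, N_2* ≈ 55.9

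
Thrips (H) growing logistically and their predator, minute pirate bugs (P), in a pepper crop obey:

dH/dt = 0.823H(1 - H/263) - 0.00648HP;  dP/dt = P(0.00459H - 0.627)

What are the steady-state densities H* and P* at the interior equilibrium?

From dP/dt = 0 with P > 0: 0.00459H* = 0.627, so H* = 137.
Substitute into dH/dt = 0: 0.823(1 - 137/263) = 0.00648P*.
The bracket is 0.481, giving P* = 0.396/0.00648 = 61.

H* ≈ 137, P* ≈ 61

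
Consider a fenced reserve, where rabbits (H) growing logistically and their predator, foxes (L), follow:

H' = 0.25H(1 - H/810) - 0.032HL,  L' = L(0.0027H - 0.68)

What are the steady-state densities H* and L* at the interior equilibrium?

H* ≈ 252, L* ≈ 5.38

From dL/dt = 0 with L > 0: 0.0027H* = 0.68, so H* = 252.
Substitute into dH/dt = 0: 0.25(1 - 252/810) = 0.032L*.
The bracket is 0.689, giving L* = 0.172/0.032 = 5.38.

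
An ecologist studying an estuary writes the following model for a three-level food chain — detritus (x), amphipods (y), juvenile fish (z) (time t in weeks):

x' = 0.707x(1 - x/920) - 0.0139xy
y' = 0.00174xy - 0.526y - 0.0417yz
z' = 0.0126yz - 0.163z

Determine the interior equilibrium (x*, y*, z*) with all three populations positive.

From dz/dt = 0: 0.0126y* = 0.163, so y* = 12.9.
From dx/dt = 0: 0.707(1 - x*/920) = 0.0139·12.9, giving x* = 920·(1 - 0.254) = 686.
From dy/dt = 0: 0.00174·686 - 0.526 = 0.0417z*, so z* = 0.668/0.0417 = 16.

x* ≈ 686, y* ≈ 12.9, z* ≈ 16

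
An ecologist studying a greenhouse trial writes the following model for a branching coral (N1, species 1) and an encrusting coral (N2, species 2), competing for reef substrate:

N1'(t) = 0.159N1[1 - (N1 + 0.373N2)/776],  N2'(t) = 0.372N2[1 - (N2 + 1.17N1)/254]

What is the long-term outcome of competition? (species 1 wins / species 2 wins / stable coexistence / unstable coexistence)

species 1 excludes species 2

Compare the nullcline intercepts: K1/α12 = 776/0.373 = 2080 > K2 = 254; K2/α21 = 254/1.17 = 217 < K1 = 776.
Since the inequalities point opposite ways, species 1 can invade but species 2 cannot.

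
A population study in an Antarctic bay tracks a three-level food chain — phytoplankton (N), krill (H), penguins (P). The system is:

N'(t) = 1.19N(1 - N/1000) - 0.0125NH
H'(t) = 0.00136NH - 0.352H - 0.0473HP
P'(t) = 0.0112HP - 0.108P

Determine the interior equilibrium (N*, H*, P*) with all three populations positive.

N* ≈ 899, H* ≈ 9.64, P* ≈ 18.4

From dP/dt = 0: 0.0112H* = 0.108, so H* = 9.64.
From dN/dt = 0: 1.19(1 - N*/1000) = 0.0125·9.64, giving N* = 1000·(1 - 0.101) = 899.
From dH/dt = 0: 0.00136·899 - 0.352 = 0.0473P*, so P* = 0.87/0.0473 = 18.4.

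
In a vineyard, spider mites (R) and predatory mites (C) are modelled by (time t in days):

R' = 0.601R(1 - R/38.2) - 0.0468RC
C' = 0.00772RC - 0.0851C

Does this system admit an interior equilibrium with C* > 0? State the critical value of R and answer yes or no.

The predator equation gives dC/dt > 0 only when R > 0.0851/0.00772 = 11.
Without the predator, R → K = 38.2. Since 38.2 > 11, the predator can invade and persist.

Threshold R = 11; K > 11, so yes, the predator persists.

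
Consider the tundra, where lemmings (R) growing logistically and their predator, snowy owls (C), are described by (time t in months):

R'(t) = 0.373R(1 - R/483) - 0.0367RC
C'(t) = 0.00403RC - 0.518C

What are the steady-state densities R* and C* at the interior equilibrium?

From dC/dt = 0 with C > 0: 0.00403R* = 0.518, so R* = 129.
Substitute into dR/dt = 0: 0.373(1 - 129/483) = 0.0367C*.
The bracket is 0.734, giving C* = 0.274/0.0367 = 7.46.

R* ≈ 129, C* ≈ 7.46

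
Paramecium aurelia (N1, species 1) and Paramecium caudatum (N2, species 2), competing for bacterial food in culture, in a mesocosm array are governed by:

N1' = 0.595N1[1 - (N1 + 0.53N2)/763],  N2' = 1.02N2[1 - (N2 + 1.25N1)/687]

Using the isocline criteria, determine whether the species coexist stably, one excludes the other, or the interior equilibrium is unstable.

Compare the nullcline intercepts: K1/α12 = 763/0.53 = 1440 > K2 = 687; K2/α21 = 687/1.25 = 550 < K1 = 763.
Since the inequalities point opposite ways, species 1 can invade but species 2 cannot.

species 1 excludes species 2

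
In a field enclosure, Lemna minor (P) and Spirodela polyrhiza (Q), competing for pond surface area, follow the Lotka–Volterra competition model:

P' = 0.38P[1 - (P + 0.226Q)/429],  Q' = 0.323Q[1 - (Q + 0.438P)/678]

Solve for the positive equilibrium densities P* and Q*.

P* ≈ 306, Q* ≈ 544

Setting both brackets to zero gives the nullclines P + 0.226Q = 429 and 0.438P + Q = 678.
Substituting Q = 678 - 0.438P into the first: P(1 - 0.226·0.438) = 429 - 0.226·678.
So P* = 276/0.901 = 306, and then Q* = 678 - 0.438·306 = 544.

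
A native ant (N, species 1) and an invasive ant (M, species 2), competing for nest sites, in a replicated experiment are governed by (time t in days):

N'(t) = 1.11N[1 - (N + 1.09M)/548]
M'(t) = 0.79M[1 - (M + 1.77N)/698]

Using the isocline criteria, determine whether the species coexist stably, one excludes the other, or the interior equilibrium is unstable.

Compare the nullcline intercepts: K1/α12 = 548/1.09 = 503 < K2 = 698; K2/α21 = 698/1.77 = 394 < K1 = 548.
Since both are reversed, neither can invade when rare; the interior point is a saddle.

unstable coexistence (outcome depends on initial conditions)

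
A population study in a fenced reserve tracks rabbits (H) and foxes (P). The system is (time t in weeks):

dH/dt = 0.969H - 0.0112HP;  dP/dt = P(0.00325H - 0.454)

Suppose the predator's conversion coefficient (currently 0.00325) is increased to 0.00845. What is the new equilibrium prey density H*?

At the interior fixed point, setting dP/dt = 0 with P > 0 fixes H* = (predator death rate)/(HP coefficient) — independent of the other coefficients.
With the change, H* = 0.454/0.00845 = 53.7; it falls from 140.

H* ≈ 53.7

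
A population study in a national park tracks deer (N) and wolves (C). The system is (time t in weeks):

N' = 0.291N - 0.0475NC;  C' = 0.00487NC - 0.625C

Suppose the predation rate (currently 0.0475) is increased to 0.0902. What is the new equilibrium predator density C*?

At the interior fixed point, setting dN/dt = 0 with N > 0 fixes C* = (prey growth rate)/(NC coefficient) — independent of the other coefficients.
With the change, C* = 0.291/0.0902 = 3.23; it falls from 6.13.

C* ≈ 3.23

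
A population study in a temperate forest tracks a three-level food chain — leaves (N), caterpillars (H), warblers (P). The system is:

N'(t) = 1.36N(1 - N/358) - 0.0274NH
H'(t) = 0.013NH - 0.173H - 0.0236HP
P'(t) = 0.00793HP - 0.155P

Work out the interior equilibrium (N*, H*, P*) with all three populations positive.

N* ≈ 217, H* ≈ 19.5, P* ≈ 112

From dP/dt = 0: 0.00793H* = 0.155, so H* = 19.5.
From dN/dt = 0: 1.36(1 - N*/358) = 0.0274·19.5, giving N* = 358·(1 - 0.394) = 217.
From dH/dt = 0: 0.013·217 - 0.173 = 0.0236P*, so P* = 2.65/0.0236 = 112.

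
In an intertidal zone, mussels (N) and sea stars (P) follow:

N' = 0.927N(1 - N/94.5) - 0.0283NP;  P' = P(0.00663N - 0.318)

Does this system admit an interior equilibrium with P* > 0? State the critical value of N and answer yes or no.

Threshold N = 48; K > 48, so yes, the predator persists.

The predator equation gives dP/dt > 0 only when N > 0.318/0.00663 = 48.
Without the predator, N → K = 94.5. Since 94.5 > 48, the predator can invade and persist.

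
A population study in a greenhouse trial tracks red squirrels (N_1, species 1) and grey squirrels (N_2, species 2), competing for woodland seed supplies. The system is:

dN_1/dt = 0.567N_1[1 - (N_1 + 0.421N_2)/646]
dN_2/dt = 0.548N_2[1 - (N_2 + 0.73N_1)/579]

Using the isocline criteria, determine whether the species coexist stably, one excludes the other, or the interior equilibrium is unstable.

Compare the nullcline intercepts: K1/α12 = 646/0.421 = 1530 > K2 = 579; K2/α21 = 579/0.73 = 793 > K1 = 646.
Since both inequalities hold, each species can invade when rare, so the interior equilibrium is stable.

stable coexistence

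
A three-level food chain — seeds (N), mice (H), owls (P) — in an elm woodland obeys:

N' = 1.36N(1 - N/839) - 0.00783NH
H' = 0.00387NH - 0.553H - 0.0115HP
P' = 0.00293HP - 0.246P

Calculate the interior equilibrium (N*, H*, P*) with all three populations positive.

From dP/dt = 0: 0.00293H* = 0.246, so H* = 84.
From dN/dt = 0: 1.36(1 - N*/839) = 0.00783·84, giving N* = 839·(1 - 0.483) = 433.
From dH/dt = 0: 0.00387·433 - 0.553 = 0.0115P*, so P* = 1.12/0.0115 = 97.8.

N* ≈ 433, H* ≈ 84, P* ≈ 97.8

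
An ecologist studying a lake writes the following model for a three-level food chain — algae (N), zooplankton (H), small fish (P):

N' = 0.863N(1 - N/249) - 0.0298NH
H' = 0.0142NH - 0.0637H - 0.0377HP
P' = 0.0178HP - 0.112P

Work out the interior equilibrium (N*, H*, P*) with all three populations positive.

N* ≈ 195, H* ≈ 6.29, P* ≈ 71.7

From dP/dt = 0: 0.0178H* = 0.112, so H* = 6.29.
From dN/dt = 0: 0.863(1 - N*/249) = 0.0298·6.29, giving N* = 249·(1 - 0.217) = 195.
From dH/dt = 0: 0.0142·195 - 0.0637 = 0.0377P*, so P* = 2.7/0.0377 = 71.7.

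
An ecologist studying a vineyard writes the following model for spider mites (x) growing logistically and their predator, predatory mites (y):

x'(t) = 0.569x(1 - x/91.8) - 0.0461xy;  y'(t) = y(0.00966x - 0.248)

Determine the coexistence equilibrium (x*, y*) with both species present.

x* ≈ 25.7, y* ≈ 8.89

From dy/dt = 0 with y > 0: 0.00966x* = 0.248, so x* = 25.7.
Substitute into dx/dt = 0: 0.569(1 - 25.7/91.8) = 0.0461y*.
The bracket is 0.72, giving y* = 0.41/0.0461 = 8.89.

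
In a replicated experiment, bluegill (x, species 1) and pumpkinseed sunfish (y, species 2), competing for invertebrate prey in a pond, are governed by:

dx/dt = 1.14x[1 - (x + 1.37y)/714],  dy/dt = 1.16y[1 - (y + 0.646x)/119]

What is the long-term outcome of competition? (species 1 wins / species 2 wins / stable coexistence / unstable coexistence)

species 1 excludes species 2

Compare the nullcline intercepts: K1/α12 = 714/1.37 = 521 > K2 = 119; K2/α21 = 119/0.646 = 184 < K1 = 714.
Since the inequalities point opposite ways, species 1 can invade but species 2 cannot.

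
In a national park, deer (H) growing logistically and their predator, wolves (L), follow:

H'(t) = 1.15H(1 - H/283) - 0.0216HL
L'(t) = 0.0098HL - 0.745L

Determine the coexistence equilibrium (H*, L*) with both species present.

H* ≈ 76, L* ≈ 38.9

From dL/dt = 0 with L > 0: 0.0098H* = 0.745, so H* = 76.
Substitute into dH/dt = 0: 1.15(1 - 76/283) = 0.0216L*.
The bracket is 0.731, giving L* = 0.841/0.0216 = 38.9.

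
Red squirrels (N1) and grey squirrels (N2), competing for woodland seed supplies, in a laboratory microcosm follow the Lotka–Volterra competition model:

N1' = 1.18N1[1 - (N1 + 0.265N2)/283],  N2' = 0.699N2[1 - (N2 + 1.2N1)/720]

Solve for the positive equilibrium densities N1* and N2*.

N1* ≈ 135, N2* ≈ 558

Setting both brackets to zero gives the nullclines N1 + 0.265N2 = 283 and 1.2N1 + N2 = 720.
Substituting N2 = 720 - 1.2N1 into the first: N1(1 - 0.265·1.2) = 283 - 0.265·720.
So N1* = 92.2/0.682 = 135, and then N2* = 720 - 1.2·135 = 558.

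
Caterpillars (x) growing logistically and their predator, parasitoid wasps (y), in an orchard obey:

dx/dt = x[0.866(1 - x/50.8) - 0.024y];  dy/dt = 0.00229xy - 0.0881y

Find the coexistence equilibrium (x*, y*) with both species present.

x* ≈ 38.5, y* ≈ 8.76

From dy/dt = 0 with y > 0: 0.00229x* = 0.0881, so x* = 38.5.
Substitute into dx/dt = 0: 0.866(1 - 38.5/50.8) = 0.024y*.
The bracket is 0.243, giving y* = 0.21/0.024 = 8.76.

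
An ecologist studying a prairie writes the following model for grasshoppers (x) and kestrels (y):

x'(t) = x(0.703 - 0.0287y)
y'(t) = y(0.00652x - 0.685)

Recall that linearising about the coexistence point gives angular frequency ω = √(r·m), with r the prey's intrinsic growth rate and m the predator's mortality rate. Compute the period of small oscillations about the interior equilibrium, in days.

T ≈ 9.05 days

Here r = 0.703 and m = 0.685, so r·m = 0.482.
ω = √0.482 = 0.694 per day, hence T = 2π/ω ≈ 9.05 days.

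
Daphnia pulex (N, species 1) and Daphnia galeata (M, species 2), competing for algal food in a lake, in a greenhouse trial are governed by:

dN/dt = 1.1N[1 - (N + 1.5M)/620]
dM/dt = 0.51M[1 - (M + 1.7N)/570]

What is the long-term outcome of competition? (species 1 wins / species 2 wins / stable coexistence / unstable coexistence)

Compare the nullcline intercepts: K1/α12 = 620/1.5 = 413 < K2 = 570; K2/α21 = 570/1.7 = 335 < K1 = 620.
Since both are reversed, neither can invade when rare; the interior point is a saddle.

unstable coexistence (outcome depends on initial conditions)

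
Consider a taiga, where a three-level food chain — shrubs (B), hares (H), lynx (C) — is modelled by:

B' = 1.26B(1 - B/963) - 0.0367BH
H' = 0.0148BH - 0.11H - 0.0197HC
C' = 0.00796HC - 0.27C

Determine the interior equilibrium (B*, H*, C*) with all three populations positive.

From dC/dt = 0: 0.00796H* = 0.27, so H* = 33.9.
From dB/dt = 0: 1.26(1 - B*/963) = 0.0367·33.9, giving B* = 963·(1 - 0.988) = 11.6.
From dH/dt = 0: 0.0148·11.6 - 0.11 = 0.0197C*, so C* = 0.0614/0.0197 = 3.12.

B* ≈ 11.6, H* ≈ 33.9, C* ≈ 3.12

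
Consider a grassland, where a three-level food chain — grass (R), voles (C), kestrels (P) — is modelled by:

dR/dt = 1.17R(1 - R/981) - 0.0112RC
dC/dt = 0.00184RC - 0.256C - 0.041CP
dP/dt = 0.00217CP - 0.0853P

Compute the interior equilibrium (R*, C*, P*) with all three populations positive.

From dP/dt = 0: 0.00217C* = 0.0853, so C* = 39.3.
From dR/dt = 0: 1.17(1 - R*/981) = 0.0112·39.3, giving R* = 981·(1 - 0.376) = 612.
From dC/dt = 0: 0.00184·612 - 0.256 = 0.041P*, so P* = 0.87/0.041 = 21.2.

R* ≈ 612, C* ≈ 39.3, P* ≈ 21.2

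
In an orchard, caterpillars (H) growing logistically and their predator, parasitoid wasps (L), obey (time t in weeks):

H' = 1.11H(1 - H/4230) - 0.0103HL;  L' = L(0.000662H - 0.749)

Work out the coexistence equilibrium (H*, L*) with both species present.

H* ≈ 1130, L* ≈ 78.9

From dL/dt = 0 with L > 0: 0.000662H* = 0.749, so H* = 1130.
Substitute into dH/dt = 0: 1.11(1 - 1130/4230) = 0.0103L*.
The bracket is 0.733, giving L* = 0.813/0.0103 = 78.9.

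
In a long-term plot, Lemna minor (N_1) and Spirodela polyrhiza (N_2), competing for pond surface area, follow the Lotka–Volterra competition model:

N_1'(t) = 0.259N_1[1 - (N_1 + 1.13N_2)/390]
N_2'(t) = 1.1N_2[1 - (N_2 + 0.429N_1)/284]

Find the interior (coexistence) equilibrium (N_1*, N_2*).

N_1* ≈ 134, N_2* ≈ 226

Setting both brackets to zero gives the nullclines N_1 + 1.13N_2 = 390 and 0.429N_1 + N_2 = 284.
Substituting N_2 = 284 - 0.429N_1 into the first: N_1(1 - 1.13·0.429) = 390 - 1.13·284.
So N_1* = 69.1/0.515 = 134, and then N_2* = 284 - 0.429·134 = 226.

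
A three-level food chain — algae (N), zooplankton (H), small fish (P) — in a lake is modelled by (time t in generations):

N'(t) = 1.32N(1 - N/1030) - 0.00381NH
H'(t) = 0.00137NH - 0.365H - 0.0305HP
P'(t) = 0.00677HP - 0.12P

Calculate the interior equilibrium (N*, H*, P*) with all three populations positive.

N* ≈ 977, H* ≈ 17.7, P* ≈ 31.9

From dP/dt = 0: 0.00677H* = 0.12, so H* = 17.7.
From dN/dt = 0: 1.32(1 - N*/1030) = 0.00381·17.7, giving N* = 1030·(1 - 0.0512) = 977.
From dH/dt = 0: 0.00137·977 - 0.365 = 0.0305P*, so P* = 0.974/0.0305 = 31.9.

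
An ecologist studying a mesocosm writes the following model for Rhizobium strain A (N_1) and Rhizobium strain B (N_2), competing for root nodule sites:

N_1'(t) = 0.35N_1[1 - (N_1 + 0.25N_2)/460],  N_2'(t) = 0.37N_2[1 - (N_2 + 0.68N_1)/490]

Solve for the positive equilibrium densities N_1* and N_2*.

N_1* ≈ 407, N_2* ≈ 213

Setting both brackets to zero gives the nullclines N_1 + 0.25N_2 = 460 and 0.68N_1 + N_2 = 490.
Substituting N_2 = 490 - 0.68N_1 into the first: N_1(1 - 0.25·0.68) = 460 - 0.25·490.
So N_1* = 338/0.83 = 407, and then N_2* = 490 - 0.68·407 = 213.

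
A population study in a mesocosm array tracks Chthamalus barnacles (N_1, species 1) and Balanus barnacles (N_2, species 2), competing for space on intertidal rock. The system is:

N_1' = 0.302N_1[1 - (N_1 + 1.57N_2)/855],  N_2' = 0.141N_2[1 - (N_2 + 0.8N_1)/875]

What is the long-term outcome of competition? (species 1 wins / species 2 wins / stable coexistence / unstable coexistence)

species 2 excludes species 1

Compare the nullcline intercepts: K1/α12 = 855/1.57 = 545 < K2 = 875; K2/α21 = 875/0.8 = 1090 > K1 = 855.
Since the inequalities point opposite ways, species 2 can invade but species 1 cannot.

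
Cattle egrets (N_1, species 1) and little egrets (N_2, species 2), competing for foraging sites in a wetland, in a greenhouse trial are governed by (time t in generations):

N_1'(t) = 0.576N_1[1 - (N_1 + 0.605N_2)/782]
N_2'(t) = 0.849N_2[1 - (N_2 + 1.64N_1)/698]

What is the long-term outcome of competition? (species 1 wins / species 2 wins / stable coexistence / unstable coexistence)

species 1 excludes species 2

Compare the nullcline intercepts: K1/α12 = 782/0.605 = 1290 > K2 = 698; K2/α21 = 698/1.64 = 426 < K1 = 782.
Since the inequalities point opposite ways, species 1 can invade but species 2 cannot.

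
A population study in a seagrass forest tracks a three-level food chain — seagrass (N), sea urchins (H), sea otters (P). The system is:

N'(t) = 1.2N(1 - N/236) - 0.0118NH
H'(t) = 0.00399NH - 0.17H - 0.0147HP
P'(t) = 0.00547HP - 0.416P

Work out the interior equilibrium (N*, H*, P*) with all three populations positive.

N* ≈ 59.5, H* ≈ 76.1, P* ≈ 4.59

From dP/dt = 0: 0.00547H* = 0.416, so H* = 76.1.
From dN/dt = 0: 1.2(1 - N*/236) = 0.0118·76.1, giving N* = 236·(1 - 0.748) = 59.5.
From dH/dt = 0: 0.00399·59.5 - 0.17 = 0.0147P*, so P* = 0.0674/0.0147 = 4.59.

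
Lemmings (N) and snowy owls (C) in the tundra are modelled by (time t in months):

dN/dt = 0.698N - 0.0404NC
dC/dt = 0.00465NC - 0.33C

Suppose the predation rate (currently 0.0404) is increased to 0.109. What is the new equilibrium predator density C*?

C* ≈ 6.4

At the interior fixed point, setting dN/dt = 0 with N > 0 fixes C* = (prey growth rate)/(NC coefficient) — independent of the other coefficients.
With the change, C* = 0.698/0.109 = 6.4; it falls from 17.3.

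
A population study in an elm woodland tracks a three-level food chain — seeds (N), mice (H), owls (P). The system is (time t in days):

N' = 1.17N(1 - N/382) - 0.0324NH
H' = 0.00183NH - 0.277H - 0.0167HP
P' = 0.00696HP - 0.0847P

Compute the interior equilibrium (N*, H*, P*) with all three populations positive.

N* ≈ 253, H* ≈ 12.2, P* ≈ 11.2

From dP/dt = 0: 0.00696H* = 0.0847, so H* = 12.2.
From dN/dt = 0: 1.17(1 - N*/382) = 0.0324·12.2, giving N* = 382·(1 - 0.337) = 253.
From dH/dt = 0: 0.00183·253 - 0.277 = 0.0167P*, so P* = 0.186/0.0167 = 11.2.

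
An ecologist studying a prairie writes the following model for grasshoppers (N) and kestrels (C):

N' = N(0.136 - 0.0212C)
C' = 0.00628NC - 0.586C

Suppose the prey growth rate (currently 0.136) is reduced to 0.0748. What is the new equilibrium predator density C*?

C* ≈ 3.53

At the interior fixed point, setting dN/dt = 0 with N > 0 fixes C* = (prey growth rate)/(NC coefficient) — independent of the other coefficients.
With the change, C* = 0.0748/0.0212 = 3.53; it falls from 6.42.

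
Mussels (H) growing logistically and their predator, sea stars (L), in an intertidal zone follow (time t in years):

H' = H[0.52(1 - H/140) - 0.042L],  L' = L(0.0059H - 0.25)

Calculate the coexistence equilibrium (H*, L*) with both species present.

H* ≈ 42.4, L* ≈ 8.63

From dL/dt = 0 with L > 0: 0.0059H* = 0.25, so H* = 42.4.
Substitute into dH/dt = 0: 0.52(1 - 42.4/140) = 0.042L*.
The bracket is 0.697, giving L* = 0.363/0.042 = 8.63.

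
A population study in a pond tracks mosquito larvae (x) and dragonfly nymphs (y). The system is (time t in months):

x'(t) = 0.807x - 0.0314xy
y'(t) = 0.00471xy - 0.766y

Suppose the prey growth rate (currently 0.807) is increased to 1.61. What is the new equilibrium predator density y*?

At the interior fixed point, setting dx/dt = 0 with x > 0 fixes y* = (prey growth rate)/(xy coefficient) — independent of the other coefficients.
With the change, y* = 1.61/0.0314 = 51.3; it rises from 25.7.

y* ≈ 51.3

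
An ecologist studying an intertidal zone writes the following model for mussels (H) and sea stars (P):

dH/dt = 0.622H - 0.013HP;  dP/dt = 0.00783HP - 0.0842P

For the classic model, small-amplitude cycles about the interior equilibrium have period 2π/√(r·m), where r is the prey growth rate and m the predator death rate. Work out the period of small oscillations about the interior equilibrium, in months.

Here r = 0.622 and m = 0.0842, so r·m = 0.0524.
ω = √0.0524 = 0.229 per month, hence T = 2π/ω ≈ 27.5 months.

T ≈ 27.5 months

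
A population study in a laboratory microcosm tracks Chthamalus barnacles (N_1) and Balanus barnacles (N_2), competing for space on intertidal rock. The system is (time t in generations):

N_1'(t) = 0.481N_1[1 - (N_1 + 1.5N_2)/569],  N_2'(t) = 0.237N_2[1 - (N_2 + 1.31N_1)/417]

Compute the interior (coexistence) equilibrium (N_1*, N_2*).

N_1* ≈ 58.5, N_2* ≈ 340

Setting both brackets to zero gives the nullclines N_1 + 1.5N_2 = 569 and 1.31N_1 + N_2 = 417.
Substituting N_2 = 417 - 1.31N_1 into the first: N_1(1 - 1.5·1.31) = 569 - 1.5·417.
So N_1* = -56.5/-0.965 = 58.5, and then N_2* = 417 - 1.31·58.5 = 340.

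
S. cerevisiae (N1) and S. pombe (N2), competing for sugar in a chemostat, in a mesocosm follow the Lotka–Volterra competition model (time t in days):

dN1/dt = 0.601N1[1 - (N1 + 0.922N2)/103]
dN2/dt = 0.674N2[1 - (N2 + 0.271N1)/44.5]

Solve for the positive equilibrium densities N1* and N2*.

N1* ≈ 82.6, N2* ≈ 22.1

Setting both brackets to zero gives the nullclines N1 + 0.922N2 = 103 and 0.271N1 + N2 = 44.5.
Substituting N2 = 44.5 - 0.271N1 into the first: N1(1 - 0.922·0.271) = 103 - 0.922·44.5.
So N1* = 62/0.75 = 82.6, and then N2* = 44.5 - 0.271·82.6 = 22.1.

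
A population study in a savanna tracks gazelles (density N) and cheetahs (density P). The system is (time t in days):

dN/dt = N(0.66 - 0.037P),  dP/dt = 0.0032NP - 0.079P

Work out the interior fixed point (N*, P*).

N* ≈ 24.7, P* ≈ 17.8

Set dP/dt = 0 with P > 0: 0.0032N - 0.079 = 0, so N* = 0.079/0.0032 = 24.7.
Set dN/dt = 0 with N > 0: 0.66 - 0.037P = 0, so P* = 0.66/0.037 = 17.8.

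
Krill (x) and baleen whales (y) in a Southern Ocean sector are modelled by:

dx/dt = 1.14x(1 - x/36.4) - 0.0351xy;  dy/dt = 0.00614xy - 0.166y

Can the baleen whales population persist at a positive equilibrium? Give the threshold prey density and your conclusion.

Threshold x = 27; K > 27, so yes, the predator persists.

The predator equation gives dy/dt > 0 only when x > 0.166/0.00614 = 27.
Without the predator, x → K = 36.4. Since 36.4 > 27, the predator can invade and persist.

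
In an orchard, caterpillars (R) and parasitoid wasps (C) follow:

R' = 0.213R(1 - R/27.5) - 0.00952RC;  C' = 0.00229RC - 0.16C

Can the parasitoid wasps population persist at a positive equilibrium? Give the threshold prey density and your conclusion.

Threshold R = 69.9; K < 69.9, so no, the predator goes extinct.

The predator equation gives dC/dt > 0 only when R > 0.16/0.00229 = 69.9.
Without the predator, R → K = 27.5. Since 27.5 < 69.9, the predator cannot invade.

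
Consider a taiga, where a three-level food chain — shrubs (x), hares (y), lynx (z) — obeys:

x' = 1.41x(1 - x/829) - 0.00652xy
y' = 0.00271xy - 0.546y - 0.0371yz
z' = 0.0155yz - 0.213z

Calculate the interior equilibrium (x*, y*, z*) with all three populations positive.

From dz/dt = 0: 0.0155y* = 0.213, so y* = 13.7.
From dx/dt = 0: 1.41(1 - x*/829) = 0.00652·13.7, giving x* = 829·(1 - 0.0635) = 776.
From dy/dt = 0: 0.00271·776 - 0.546 = 0.0371z*, so z* = 1.56/0.0371 = 42.

x* ≈ 776, y* ≈ 13.7, z* ≈ 42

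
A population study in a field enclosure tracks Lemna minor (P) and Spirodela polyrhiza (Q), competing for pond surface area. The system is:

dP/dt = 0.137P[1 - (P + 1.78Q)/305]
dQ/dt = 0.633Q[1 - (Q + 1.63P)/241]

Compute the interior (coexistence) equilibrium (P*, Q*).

Setting both brackets to zero gives the nullclines P + 1.78Q = 305 and 1.63P + Q = 241.
Substituting Q = 241 - 1.63P into the first: P(1 - 1.78·1.63) = 305 - 1.78·241.
So P* = -124/-1.9 = 65.2, and then Q* = 241 - 1.63·65.2 = 135.

P* ≈ 65.2, Q* ≈ 135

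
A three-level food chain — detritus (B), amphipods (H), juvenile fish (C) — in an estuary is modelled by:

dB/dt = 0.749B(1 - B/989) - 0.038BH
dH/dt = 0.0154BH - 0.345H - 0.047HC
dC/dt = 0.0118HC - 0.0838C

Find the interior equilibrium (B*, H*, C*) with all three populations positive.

From dC/dt = 0: 0.0118H* = 0.0838, so H* = 7.1.
From dB/dt = 0: 0.749(1 - B*/989) = 0.038·7.1, giving B* = 989·(1 - 0.36) = 633.
From dH/dt = 0: 0.0154·633 - 0.345 = 0.047C*, so C* = 9.4/0.047 = 200.

B* ≈ 633, H* ≈ 7.1, C* ≈ 200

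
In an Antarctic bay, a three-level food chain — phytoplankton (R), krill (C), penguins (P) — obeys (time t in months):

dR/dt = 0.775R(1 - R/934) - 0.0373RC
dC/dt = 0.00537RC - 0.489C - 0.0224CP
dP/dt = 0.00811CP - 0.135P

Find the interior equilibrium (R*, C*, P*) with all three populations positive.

R* ≈ 186, C* ≈ 16.6, P* ≈ 22.7

From dP/dt = 0: 0.00811C* = 0.135, so C* = 16.6.
From dR/dt = 0: 0.775(1 - R*/934) = 0.0373·16.6, giving R* = 934·(1 - 0.801) = 186.
From dC/dt = 0: 0.00537·186 - 0.489 = 0.0224P*, so P* = 0.508/0.0224 = 22.7.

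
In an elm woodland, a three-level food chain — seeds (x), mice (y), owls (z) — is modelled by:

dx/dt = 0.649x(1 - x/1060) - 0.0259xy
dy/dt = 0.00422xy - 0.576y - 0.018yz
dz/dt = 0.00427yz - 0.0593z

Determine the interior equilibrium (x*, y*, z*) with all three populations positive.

x* ≈ 473, y* ≈ 13.9, z* ≈ 78.8

From dz/dt = 0: 0.00427y* = 0.0593, so y* = 13.9.
From dx/dt = 0: 0.649(1 - x*/1060) = 0.0259·13.9, giving x* = 1060·(1 - 0.554) = 473.
From dy/dt = 0: 0.00422·473 - 0.576 = 0.018z*, so z* = 1.42/0.018 = 78.8.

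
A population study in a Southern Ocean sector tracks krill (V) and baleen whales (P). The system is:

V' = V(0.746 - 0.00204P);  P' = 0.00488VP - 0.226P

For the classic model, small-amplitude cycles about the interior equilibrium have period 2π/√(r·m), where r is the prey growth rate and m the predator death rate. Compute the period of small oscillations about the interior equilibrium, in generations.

Here r = 0.746 and m = 0.226, so r·m = 0.169.
ω = √0.169 = 0.411 per generation, hence T = 2π/ω ≈ 15.3 generations.

T ≈ 15.3 generations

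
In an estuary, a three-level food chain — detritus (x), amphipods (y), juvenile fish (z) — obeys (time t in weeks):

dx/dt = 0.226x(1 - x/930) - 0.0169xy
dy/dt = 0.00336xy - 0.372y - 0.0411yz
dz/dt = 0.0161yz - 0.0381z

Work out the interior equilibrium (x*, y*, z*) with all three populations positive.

From dz/dt = 0: 0.0161y* = 0.0381, so y* = 2.37.
From dx/dt = 0: 0.226(1 - x*/930) = 0.0169·2.37, giving x* = 930·(1 - 0.177) = 765.
From dy/dt = 0: 0.00336·765 - 0.372 = 0.0411z*, so z* = 2.2/0.0411 = 53.5.

x* ≈ 765, y* ≈ 2.37, z* ≈ 53.5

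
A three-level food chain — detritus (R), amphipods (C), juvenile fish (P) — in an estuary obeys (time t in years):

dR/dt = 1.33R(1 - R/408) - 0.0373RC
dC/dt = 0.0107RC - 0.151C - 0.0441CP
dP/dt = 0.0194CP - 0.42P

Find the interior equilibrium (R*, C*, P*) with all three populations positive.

R* ≈ 160, C* ≈ 21.6, P* ≈ 35.5

From dP/dt = 0: 0.0194C* = 0.42, so C* = 21.6.
From dR/dt = 0: 1.33(1 - R*/408) = 0.0373·21.6, giving R* = 408·(1 - 0.607) = 160.
From dC/dt = 0: 0.0107·160 - 0.151 = 0.0441P*, so P* = 1.56/0.0441 = 35.5.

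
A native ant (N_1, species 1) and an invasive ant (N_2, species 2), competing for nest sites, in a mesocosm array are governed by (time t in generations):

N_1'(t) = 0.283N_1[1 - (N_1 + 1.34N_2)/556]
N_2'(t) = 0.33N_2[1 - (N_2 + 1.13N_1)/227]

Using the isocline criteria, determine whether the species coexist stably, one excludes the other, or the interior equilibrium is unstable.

species 1 excludes species 2

Compare the nullcline intercepts: K1/α12 = 556/1.34 = 415 > K2 = 227; K2/α21 = 227/1.13 = 201 < K1 = 556.
Since the inequalities point opposite ways, species 1 can invade but species 2 cannot.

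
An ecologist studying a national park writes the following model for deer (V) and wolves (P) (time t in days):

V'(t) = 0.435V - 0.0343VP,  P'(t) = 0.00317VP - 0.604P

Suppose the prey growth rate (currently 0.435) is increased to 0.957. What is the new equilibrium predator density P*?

At the interior fixed point, setting dV/dt = 0 with V > 0 fixes P* = (prey growth rate)/(VP coefficient) — independent of the other coefficients.
With the change, P* = 0.957/0.0343 = 27.9; it rises from 12.7.

P* ≈ 27.9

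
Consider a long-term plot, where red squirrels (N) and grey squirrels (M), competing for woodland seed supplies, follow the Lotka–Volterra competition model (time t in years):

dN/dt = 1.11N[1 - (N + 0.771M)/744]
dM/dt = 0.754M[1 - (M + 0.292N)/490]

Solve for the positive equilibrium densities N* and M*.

N* ≈ 473, M* ≈ 352

Setting both brackets to zero gives the nullclines N + 0.771M = 744 and 0.292N + M = 490.
Substituting M = 490 - 0.292N into the first: N(1 - 0.771·0.292) = 744 - 0.771·490.
So N* = 366/0.775 = 473, and then M* = 490 - 0.292·473 = 352.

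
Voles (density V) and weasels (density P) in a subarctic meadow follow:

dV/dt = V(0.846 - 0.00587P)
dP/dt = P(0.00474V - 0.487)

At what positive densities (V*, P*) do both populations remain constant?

V* ≈ 103, P* ≈ 144

Set dP/dt = 0 with P > 0: 0.00474V - 0.487 = 0, so V* = 0.487/0.00474 = 103.
Set dV/dt = 0 with V > 0: 0.846 - 0.00587P = 0, so P* = 0.846/0.00587 = 144.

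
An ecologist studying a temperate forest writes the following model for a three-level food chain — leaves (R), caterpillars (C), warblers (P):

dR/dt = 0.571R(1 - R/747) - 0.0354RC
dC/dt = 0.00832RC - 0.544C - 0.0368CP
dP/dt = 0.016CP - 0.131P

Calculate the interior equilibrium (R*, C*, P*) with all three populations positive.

R* ≈ 368, C* ≈ 8.19, P* ≈ 68.4

From dP/dt = 0: 0.016C* = 0.131, so C* = 8.19.
From dR/dt = 0: 0.571(1 - R*/747) = 0.0354·8.19, giving R* = 747·(1 - 0.508) = 368.
From dC/dt = 0: 0.00832·368 - 0.544 = 0.0368P*, so P* = 2.52/0.0368 = 68.4.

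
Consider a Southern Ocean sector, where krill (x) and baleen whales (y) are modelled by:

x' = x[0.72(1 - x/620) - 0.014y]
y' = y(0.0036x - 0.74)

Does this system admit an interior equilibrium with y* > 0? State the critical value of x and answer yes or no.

Threshold x = 206; K > 206, so yes, the predator persists.

The predator equation gives dy/dt > 0 only when x > 0.74/0.0036 = 206.
Without the predator, x → K = 620. Since 620 > 206, the predator can invade and persist.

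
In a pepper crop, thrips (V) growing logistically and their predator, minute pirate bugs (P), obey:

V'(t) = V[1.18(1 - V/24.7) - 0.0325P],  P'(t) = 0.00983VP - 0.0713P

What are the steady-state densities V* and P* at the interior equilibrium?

From dP/dt = 0 with P > 0: 0.00983V* = 0.0713, so V* = 7.25.
Substitute into dV/dt = 0: 1.18(1 - 7.25/24.7) = 0.0325P*.
The bracket is 0.706, giving P* = 0.833/0.0325 = 25.6.

V* ≈ 7.25, P* ≈ 25.6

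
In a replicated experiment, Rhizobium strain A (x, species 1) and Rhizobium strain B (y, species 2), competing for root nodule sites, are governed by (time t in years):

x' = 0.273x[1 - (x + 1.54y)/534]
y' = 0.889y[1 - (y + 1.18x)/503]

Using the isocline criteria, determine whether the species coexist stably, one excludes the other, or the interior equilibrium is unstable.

Compare the nullcline intercepts: K1/α12 = 534/1.54 = 347 < K2 = 503; K2/α21 = 503/1.18 = 426 < K1 = 534.
Since both are reversed, neither can invade when rare; the interior point is a saddle.

unstable coexistence (outcome depends on initial conditions)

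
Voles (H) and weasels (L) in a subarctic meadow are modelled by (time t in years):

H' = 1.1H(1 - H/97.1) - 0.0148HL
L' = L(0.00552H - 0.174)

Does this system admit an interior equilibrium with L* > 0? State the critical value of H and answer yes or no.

The predator equation gives dL/dt > 0 only when H > 0.174/0.00552 = 31.5.
Without the predator, H → K = 97.1. Since 97.1 > 31.5, the predator can invade and persist.

Threshold H = 31.5; K > 31.5, so yes, the predator persists.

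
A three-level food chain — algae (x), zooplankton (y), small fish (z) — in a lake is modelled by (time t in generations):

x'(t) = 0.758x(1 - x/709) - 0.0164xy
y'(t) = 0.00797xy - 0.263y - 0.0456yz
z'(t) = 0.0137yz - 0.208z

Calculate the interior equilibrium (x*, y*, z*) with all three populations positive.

From dz/dt = 0: 0.0137y* = 0.208, so y* = 15.2.
From dx/dt = 0: 0.758(1 - x*/709) = 0.0164·15.2, giving x* = 709·(1 - 0.328) = 476.
From dy/dt = 0: 0.00797·476 - 0.263 = 0.0456z*, so z* = 3.53/0.0456 = 77.4.

x* ≈ 476, y* ≈ 15.2, z* ≈ 77.4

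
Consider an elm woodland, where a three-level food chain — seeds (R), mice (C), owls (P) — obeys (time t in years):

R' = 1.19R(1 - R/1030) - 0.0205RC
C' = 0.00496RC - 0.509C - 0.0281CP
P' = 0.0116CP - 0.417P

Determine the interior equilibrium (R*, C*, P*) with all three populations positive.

From dP/dt = 0: 0.0116C* = 0.417, so C* = 35.9.
From dR/dt = 0: 1.19(1 - R*/1030) = 0.0205·35.9, giving R* = 1030·(1 - 0.619) = 392.
From dC/dt = 0: 0.00496·392 - 0.509 = 0.0281P*, so P* = 1.44/0.0281 = 51.1.

R* ≈ 392, C* ≈ 35.9, P* ≈ 51.1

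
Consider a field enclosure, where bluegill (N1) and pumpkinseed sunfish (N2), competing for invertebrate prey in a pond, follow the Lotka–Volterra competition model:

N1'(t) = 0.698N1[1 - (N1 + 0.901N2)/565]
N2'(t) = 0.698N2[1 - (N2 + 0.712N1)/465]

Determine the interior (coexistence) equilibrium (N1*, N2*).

N1* ≈ 407, N2* ≈ 175

Setting both brackets to zero gives the nullclines N1 + 0.901N2 = 565 and 0.712N1 + N2 = 465.
Substituting N2 = 465 - 0.712N1 into the first: N1(1 - 0.901·0.712) = 565 - 0.901·465.
So N1* = 146/0.358 = 407, and then N2* = 465 - 0.712·407 = 175.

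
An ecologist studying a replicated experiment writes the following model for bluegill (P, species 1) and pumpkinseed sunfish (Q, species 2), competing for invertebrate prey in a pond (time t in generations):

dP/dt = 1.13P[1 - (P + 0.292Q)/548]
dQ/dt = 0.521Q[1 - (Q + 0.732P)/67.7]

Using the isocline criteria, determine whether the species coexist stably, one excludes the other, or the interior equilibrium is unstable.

Compare the nullcline intercepts: K1/α12 = 548/0.292 = 1880 > K2 = 67.7; K2/α21 = 67.7/0.732 = 92.5 < K1 = 548.
Since the inequalities point opposite ways, species 1 can invade but species 2 cannot.

species 1 excludes species 2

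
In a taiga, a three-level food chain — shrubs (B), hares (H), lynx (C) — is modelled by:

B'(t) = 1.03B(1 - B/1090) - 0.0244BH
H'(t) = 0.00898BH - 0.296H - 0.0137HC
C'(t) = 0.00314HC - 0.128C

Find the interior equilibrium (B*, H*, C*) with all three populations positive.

From dC/dt = 0: 0.00314H* = 0.128, so H* = 40.8.
From dB/dt = 0: 1.03(1 - B*/1090) = 0.0244·40.8, giving B* = 1090·(1 - 0.966) = 37.4.
From dH/dt = 0: 0.00898·37.4 - 0.296 = 0.0137C*, so C* = 0.0399/0.0137 = 2.92.

B* ≈ 37.4, H* ≈ 40.8, C* ≈ 2.92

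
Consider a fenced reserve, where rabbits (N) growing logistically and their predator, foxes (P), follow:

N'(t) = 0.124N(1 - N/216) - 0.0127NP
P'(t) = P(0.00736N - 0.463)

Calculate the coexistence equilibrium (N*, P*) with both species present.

N* ≈ 62.9, P* ≈ 6.92

From dP/dt = 0 with P > 0: 0.00736N* = 0.463, so N* = 62.9.
Substitute into dN/dt = 0: 0.124(1 - 62.9/216) = 0.0127P*.
The bracket is 0.709, giving P* = 0.0879/0.0127 = 6.92.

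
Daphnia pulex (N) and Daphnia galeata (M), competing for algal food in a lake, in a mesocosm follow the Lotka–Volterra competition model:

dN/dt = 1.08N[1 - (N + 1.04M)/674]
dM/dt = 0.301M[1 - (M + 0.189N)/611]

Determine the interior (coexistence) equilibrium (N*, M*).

Setting both brackets to zero gives the nullclines N + 1.04M = 674 and 0.189N + M = 611.
Substituting M = 611 - 0.189N into the first: N(1 - 1.04·0.189) = 674 - 1.04·611.
So N* = 38.6/0.803 = 48, and then M* = 611 - 0.189·48 = 602.

N* ≈ 48, M* ≈ 602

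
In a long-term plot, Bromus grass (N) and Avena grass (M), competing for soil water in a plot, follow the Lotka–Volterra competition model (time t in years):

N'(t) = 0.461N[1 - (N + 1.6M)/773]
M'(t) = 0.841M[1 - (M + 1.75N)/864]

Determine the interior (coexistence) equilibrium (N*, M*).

Setting both brackets to zero gives the nullclines N + 1.6M = 773 and 1.75N + M = 864.
Substituting M = 864 - 1.75N into the first: N(1 - 1.6·1.75) = 773 - 1.6·864.
So N* = -609/-1.8 = 339, and then M* = 864 - 1.75·339 = 272.

N* ≈ 339, M* ≈ 272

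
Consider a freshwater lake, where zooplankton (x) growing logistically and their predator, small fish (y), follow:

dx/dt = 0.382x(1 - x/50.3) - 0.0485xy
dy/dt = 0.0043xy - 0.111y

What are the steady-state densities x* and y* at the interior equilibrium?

x* ≈ 25.8, y* ≈ 3.83

From dy/dt = 0 with y > 0: 0.0043x* = 0.111, so x* = 25.8.
Substitute into dx/dt = 0: 0.382(1 - 25.8/50.3) = 0.0485y*.
The bracket is 0.487, giving y* = 0.186/0.0485 = 3.83.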